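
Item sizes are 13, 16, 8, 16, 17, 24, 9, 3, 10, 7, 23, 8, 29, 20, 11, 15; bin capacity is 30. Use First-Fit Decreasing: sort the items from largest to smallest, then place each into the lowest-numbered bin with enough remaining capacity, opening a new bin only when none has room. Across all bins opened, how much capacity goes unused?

Sorted descending: 29, 24, 23, 20, 17, 16, 16, 15, 13, 11, 10, 9, 8, 8, 7, 3.
29 → bin 1 (remaining 1)
24 → bin 2 (remaining 6)
23 → bin 3 (remaining 7)
20 → bin 4 (remaining 10)
17 → bin 5 (remaining 13)
16 → bin 6 (remaining 14)
16 → bin 7 (remaining 14)
15 → bin 8 (remaining 15)
13 → bin 5 (remaining 0)
11 → bin 6 (remaining 3)
10 → bin 4 (remaining 0)
9 → bin 7 (remaining 5)
8 → bin 8 (remaining 7)
8 → bin 9 (remaining 22)
7 → bin 3 (remaining 0)
3 → bin 2 (remaining 3)
9 bins × 30 = 270; used 229; unused 41.

41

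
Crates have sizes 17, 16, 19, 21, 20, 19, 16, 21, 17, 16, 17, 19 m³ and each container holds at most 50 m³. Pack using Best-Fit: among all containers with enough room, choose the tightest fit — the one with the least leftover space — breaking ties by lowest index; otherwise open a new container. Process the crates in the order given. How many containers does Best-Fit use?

6

17 m³ → container 1 (remaining 33 m³)
16 m³ → container 1 (remaining 17 m³)
19 m³ → container 2 (remaining 31 m³)
21 m³ → container 2 (remaining 10 m³)
20 m³ → container 3 (remaining 30 m³)
19 m³ → container 3 (remaining 11 m³)
16 m³ → container 1 (remaining 1 m³)
21 m³ → container 4 (remaining 29 m³)
17 m³ → container 4 (remaining 12 m³)
16 m³ → container 5 (remaining 34 m³)
17 m³ → container 5 (remaining 17 m³)
19 m³ → container 6 (remaining 31 m³)
Final containers: [17,16,16] [19,21] [20,19] [21,17] [16,17] [19].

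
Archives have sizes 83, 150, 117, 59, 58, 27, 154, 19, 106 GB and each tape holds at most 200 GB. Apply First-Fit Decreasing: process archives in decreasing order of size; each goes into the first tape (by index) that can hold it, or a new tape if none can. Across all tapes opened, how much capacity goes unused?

Sorted descending: 154, 150, 117, 106, 83, 59, 58, 27, 19.
Put 154 GB in tape 1; 46 GB remain.
Put 150 GB in tape 2; 50 GB remain.
Put 117 GB in tape 3; 83 GB remain.
Put 106 GB in tape 4; 94 GB remain.
Put 83 GB in tape 3; 0 GB remain.
Put 59 GB in tape 4; 35 GB remain.
Put 58 GB in tape 5; 142 GB remain.
Put 27 GB in tape 1; 19 GB remain.
Put 19 GB in tape 1; 0 GB remain.
5 tapes × 200 GB = 1000 GB; used 773 GB; unused 227 GB.

227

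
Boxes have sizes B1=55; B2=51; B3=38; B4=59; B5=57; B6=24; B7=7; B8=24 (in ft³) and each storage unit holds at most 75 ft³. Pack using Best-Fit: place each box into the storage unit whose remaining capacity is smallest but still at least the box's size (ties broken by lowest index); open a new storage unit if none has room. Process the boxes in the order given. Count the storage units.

Put B1 (55 ft³) in storage unit 1; 20 ft³ remain.
Put B2 (51 ft³) in storage unit 2; 24 ft³ remain.
Put B3 (38 ft³) in storage unit 3; 37 ft³ remain.
Put B4 (59 ft³) in storage unit 4; 16 ft³ remain.
Put B5 (57 ft³) in storage unit 5; 18 ft³ remain.
Put B6 (24 ft³) in storage unit 2; 0 ft³ remain.
Put B7 (7 ft³) in storage unit 4; 9 ft³ remain.
Put B8 (24 ft³) in storage unit 3; 13 ft³ remain.
Final storage units: [55] [51,24] [38,24] [59,7] [57].

5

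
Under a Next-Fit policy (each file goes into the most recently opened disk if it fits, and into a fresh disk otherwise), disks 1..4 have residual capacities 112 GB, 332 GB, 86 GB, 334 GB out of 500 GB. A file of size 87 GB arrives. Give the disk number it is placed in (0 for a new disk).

4

Next-Fit only looks at disk 4, which has 334 GB free.
87 GB fits there.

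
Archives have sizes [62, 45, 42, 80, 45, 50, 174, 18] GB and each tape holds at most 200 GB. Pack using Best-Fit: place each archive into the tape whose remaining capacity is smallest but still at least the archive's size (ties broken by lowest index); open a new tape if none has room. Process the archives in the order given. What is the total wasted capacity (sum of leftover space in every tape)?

84

tape 1: place 62 GB, 138 GB left
tape 1: place 45 GB, 93 GB left
tape 1: place 42 GB, 51 GB left
tape 2: place 80 GB, 120 GB left
tape 1: place 45 GB, 6 GB left
tape 2: place 50 GB, 70 GB left
tape 3: place 174 GB, 26 GB left
tape 3: place 18 GB, 8 GB left
3 tapes × 200 GB = 600 GB; used 516 GB; unused 84 GB.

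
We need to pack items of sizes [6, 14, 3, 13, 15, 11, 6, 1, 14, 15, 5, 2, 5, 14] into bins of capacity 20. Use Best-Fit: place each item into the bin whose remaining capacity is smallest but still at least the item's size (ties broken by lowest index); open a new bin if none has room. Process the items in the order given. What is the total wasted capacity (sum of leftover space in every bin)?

16

Put 6 in bin 1; 14 remain.
Put 14 in bin 1; 0 remain.
Put 3 in bin 2; 17 remain.
Put 13 in bin 2; 4 remain.
Put 15 in bin 3; 5 remain.
Put 11 in bin 4; 9 remain.
Put 6 in bin 4; 3 remain.
Put 1 in bin 4; 2 remain.
Put 14 in bin 5; 6 remain.
Put 15 in bin 6; 5 remain.
Put 5 in bin 3; 0 remain.
Put 2 in bin 4; 0 remain.
Put 5 in bin 6; 0 remain.
Put 14 in bin 7; 6 remain.
7 bins × 20 = 140; used 124; unused 16.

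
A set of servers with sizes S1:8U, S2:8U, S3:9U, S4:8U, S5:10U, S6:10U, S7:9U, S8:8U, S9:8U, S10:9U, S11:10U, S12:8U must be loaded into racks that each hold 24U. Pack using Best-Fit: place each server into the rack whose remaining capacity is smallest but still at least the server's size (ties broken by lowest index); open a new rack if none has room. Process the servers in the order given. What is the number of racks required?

rack 1: place S1 (8U), 16U left
rack 1: place S2 (8U), 8U left
rack 2: place S3 (9U), 15U left
rack 1: place S4 (8U), 0U left
rack 2: place S5 (10U), 5U left
rack 3: place S6 (10U), 14U left
rack 3: place S7 (9U), 5U left
rack 4: place S8 (8U), 16U left
rack 4: place S9 (8U), 8U left
rack 5: place S10 (9U), 15U left
rack 5: place S11 (10U), 5U left
rack 4: place S12 (8U), 0U left

5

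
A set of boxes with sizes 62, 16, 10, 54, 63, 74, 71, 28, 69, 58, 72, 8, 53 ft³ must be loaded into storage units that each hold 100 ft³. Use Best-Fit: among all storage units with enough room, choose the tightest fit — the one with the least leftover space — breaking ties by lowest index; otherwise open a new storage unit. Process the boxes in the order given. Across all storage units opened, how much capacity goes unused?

262

62 ft³ → storage unit 1 (remaining 38 ft³)
16 ft³ → storage unit 1 (remaining 22 ft³)
10 ft³ → storage unit 1 (remaining 12 ft³)
54 ft³ → storage unit 2 (remaining 46 ft³)
63 ft³ → storage unit 3 (remaining 37 ft³)
74 ft³ → storage unit 4 (remaining 26 ft³)
71 ft³ → storage unit 5 (remaining 29 ft³)
28 ft³ → storage unit 5 (remaining 1 ft³)
69 ft³ → storage unit 6 (remaining 31 ft³)
58 ft³ → storage unit 7 (remaining 42 ft³)
72 ft³ → storage unit 8 (remaining 28 ft³)
8 ft³ → storage unit 1 (remaining 4 ft³)
53 ft³ → storage unit 9 (remaining 47 ft³)
9 storage units × 100 ft³ = 900 ft³; used 638 ft³; unused 262 ft³.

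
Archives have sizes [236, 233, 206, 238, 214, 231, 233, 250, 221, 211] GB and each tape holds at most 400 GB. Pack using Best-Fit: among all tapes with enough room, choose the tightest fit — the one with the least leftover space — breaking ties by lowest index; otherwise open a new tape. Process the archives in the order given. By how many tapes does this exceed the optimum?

Best-Fit: [236] [233] [206] [238] [214] [231] [233] [250] [221] [211] → 10 tapes.
10 archives exceed 200 GB (half the capacity), and no two of those can share a tape, so at least 10 tapes are needed.
So 10 is already optimal.

0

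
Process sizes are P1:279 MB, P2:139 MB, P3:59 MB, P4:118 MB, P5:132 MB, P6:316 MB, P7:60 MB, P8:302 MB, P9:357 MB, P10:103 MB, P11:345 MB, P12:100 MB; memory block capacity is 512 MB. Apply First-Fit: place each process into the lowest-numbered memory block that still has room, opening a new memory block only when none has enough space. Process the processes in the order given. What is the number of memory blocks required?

6

P1 (279 MB) → memory block 1 (remaining 233 MB)
P2 (139 MB) → memory block 1 (remaining 94 MB)
P3 (59 MB) → memory block 1 (remaining 35 MB)
P4 (118 MB) → memory block 2 (remaining 394 MB)
P5 (132 MB) → memory block 2 (remaining 262 MB)
P6 (316 MB) → memory block 3 (remaining 196 MB)
P7 (60 MB) → memory block 2 (remaining 202 MB)
P8 (302 MB) → memory block 4 (remaining 210 MB)
P9 (357 MB) → memory block 5 (remaining 155 MB)
P10 (103 MB) → memory block 2 (remaining 99 MB)
P11 (345 MB) → memory block 6 (remaining 167 MB)
P12 (100 MB) → memory block 3 (remaining 96 MB)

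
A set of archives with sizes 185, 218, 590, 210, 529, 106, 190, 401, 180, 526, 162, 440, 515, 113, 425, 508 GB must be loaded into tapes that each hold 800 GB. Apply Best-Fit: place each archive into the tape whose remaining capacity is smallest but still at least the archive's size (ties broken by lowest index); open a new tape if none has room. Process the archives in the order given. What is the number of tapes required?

9

Put 185 GB in tape 1; 615 GB remain.
Put 218 GB in tape 1; 397 GB remain.
Put 590 GB in tape 2; 210 GB remain.
Put 210 GB in tape 2; 0 GB remain.
Put 529 GB in tape 3; 271 GB remain.
Put 106 GB in tape 3; 165 GB remain.
Put 190 GB in tape 1; 207 GB remain.
Put 401 GB in tape 4; 399 GB remain.
Put 180 GB in tape 1; 27 GB remain.
Put 526 GB in tape 5; 274 GB remain.
Put 162 GB in tape 3; 3 GB remain.
Put 440 GB in tape 6; 360 GB remain.
Put 515 GB in tape 7; 285 GB remain.
Put 113 GB in tape 5; 161 GB remain.
Put 425 GB in tape 8; 375 GB remain.
Put 508 GB in tape 9; 292 GB remain.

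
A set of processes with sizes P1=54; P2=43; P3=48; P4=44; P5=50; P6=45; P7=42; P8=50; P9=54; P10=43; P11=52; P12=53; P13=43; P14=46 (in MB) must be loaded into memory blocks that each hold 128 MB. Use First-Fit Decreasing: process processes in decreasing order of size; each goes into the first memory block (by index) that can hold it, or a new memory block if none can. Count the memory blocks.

Sorted descending: 54, 54, 53, 52, 50, 50, 48, 46, 45, 44, 43, 43, 43, 42.
Put 54 MB in memory block 1; 74 MB remain.
Put 54 MB in memory block 1; 20 MB remain.
Put 53 MB in memory block 2; 75 MB remain.
Put 52 MB in memory block 2; 23 MB remain.
Put 50 MB in memory block 3; 78 MB remain.
Put 50 MB in memory block 3; 28 MB remain.
Put 48 MB in memory block 4; 80 MB remain.
Put 46 MB in memory block 4; 34 MB remain.
Put 45 MB in memory block 5; 83 MB remain.
Put 44 MB in memory block 5; 39 MB remain.
Put 43 MB in memory block 6; 85 MB remain.
Put 43 MB in memory block 6; 42 MB remain.
Put 43 MB in memory block 7; 85 MB remain.
Put 42 MB in memory block 6; 0 MB remain.

7 memory blocks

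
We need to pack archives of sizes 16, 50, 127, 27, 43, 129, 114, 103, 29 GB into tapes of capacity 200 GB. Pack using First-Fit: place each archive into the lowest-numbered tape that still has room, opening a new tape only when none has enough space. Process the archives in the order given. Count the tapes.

tape 1: place 16 GB, 184 GB left
tape 1: place 50 GB, 134 GB left
tape 1: place 127 GB, 7 GB left
tape 2: place 27 GB, 173 GB left
tape 2: place 43 GB, 130 GB left
tape 2: place 129 GB, 1 GB left
tape 3: place 114 GB, 86 GB left
tape 4: place 103 GB, 97 GB left
tape 3: place 29 GB, 57 GB left
Final tapes: [16,50,127] [27,43,129] [114,29] [103].

4 tapes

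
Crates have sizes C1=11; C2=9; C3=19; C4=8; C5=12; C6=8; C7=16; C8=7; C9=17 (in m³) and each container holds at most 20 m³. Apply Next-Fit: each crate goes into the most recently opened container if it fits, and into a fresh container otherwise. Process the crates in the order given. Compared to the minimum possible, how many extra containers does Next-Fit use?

Next-Fit: [11,9] [19] [8,12] [8] [16] [7] [17] → 7 containers.
Total size 107 m³; any packing needs at least ⌈107/20⌉ = 6 containers.
An optimal packing achieves that bound: [19] [17] [16] [12,8] [11,9] [8,7] → 6 containers.
Excess: 7 − 6 = 1.

1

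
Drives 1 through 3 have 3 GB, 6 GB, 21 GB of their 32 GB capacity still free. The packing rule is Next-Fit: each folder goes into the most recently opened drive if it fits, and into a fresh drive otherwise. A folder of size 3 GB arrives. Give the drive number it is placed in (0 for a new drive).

3

Next-Fit only looks at drive 3, which has 21 GB free.
3 GB fits there.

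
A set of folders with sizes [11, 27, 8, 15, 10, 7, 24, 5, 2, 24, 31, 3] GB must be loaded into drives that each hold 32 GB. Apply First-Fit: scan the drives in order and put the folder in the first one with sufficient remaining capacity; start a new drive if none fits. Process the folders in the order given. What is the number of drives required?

6

drive 1: place 11 GB, 21 GB left
drive 2: place 27 GB, 5 GB left
drive 1: place 8 GB, 13 GB left
drive 3: place 15 GB, 17 GB left
drive 1: place 10 GB, 3 GB left
drive 3: place 7 GB, 10 GB left
drive 4: place 24 GB, 8 GB left
drive 2: place 5 GB, 0 GB left
drive 1: place 2 GB, 1 GB left
drive 5: place 24 GB, 8 GB left
drive 6: place 31 GB, 1 GB left
drive 3: place 3 GB, 7 GB left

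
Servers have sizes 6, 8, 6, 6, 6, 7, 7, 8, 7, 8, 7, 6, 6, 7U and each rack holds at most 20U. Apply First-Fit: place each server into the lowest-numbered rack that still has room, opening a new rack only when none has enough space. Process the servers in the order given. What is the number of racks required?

6

6U → rack 1 (remaining 14U)
8U → rack 1 (remaining 6U)
6U → rack 1 (remaining 0U)
6U → rack 2 (remaining 14U)
6U → rack 2 (remaining 8U)
7U → rack 2 (remaining 1U)
7U → rack 3 (remaining 13U)
8U → rack 3 (remaining 5U)
7U → rack 4 (remaining 13U)
8U → rack 4 (remaining 5U)
7U → rack 5 (remaining 13U)
6U → rack 5 (remaining 7U)
6U → rack 5 (remaining 1U)
7U → rack 6 (remaining 13U)
Final racks: [6,8,6] [6,6,7] [7,8] [7,8] [7,6,6] [7].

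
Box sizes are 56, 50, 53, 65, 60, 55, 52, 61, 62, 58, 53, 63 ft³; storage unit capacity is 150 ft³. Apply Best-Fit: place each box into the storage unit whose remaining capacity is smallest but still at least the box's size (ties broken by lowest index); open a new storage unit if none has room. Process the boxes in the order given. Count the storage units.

6

storage unit 1: place 56 ft³, 94 ft³ left
storage unit 1: place 50 ft³, 44 ft³ left
storage unit 2: place 53 ft³, 97 ft³ left
storage unit 2: place 65 ft³, 32 ft³ left
storage unit 3: place 60 ft³, 90 ft³ left
storage unit 3: place 55 ft³, 35 ft³ left
storage unit 4: place 52 ft³, 98 ft³ left
storage unit 4: place 61 ft³, 37 ft³ left
storage unit 5: place 62 ft³, 88 ft³ left
storage unit 5: place 58 ft³, 30 ft³ left
storage unit 6: place 53 ft³, 97 ft³ left
storage unit 6: place 63 ft³, 34 ft³ left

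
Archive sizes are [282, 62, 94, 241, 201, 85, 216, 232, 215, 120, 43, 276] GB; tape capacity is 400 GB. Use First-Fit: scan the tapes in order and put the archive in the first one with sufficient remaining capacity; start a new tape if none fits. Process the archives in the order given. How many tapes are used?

Put 282 GB in tape 1; 118 GB remain.
Put 62 GB in tape 1; 56 GB remain.
Put 94 GB in tape 2; 306 GB remain.
Put 241 GB in tape 2; 65 GB remain.
Put 201 GB in tape 3; 199 GB remain.
Put 85 GB in tape 3; 114 GB remain.
Put 216 GB in tape 4; 184 GB remain.
Put 232 GB in tape 5; 168 GB remain.
Put 215 GB in tape 6; 185 GB remain.
Put 120 GB in tape 4; 64 GB remain.
Put 43 GB in tape 1; 13 GB remain.
Put 276 GB in tape 7; 124 GB remain.
Final tapes: [282,62,43] [94,241] [201,85] [216,120] [232] [215] [276].

7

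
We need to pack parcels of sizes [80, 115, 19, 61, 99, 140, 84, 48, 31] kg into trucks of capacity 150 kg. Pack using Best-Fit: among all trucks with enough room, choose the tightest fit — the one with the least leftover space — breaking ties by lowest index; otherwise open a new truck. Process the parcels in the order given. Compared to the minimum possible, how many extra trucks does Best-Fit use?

0

Best-Fit: [80,61] [115,19] [99,48] [140] [84,31] → 5 trucks.
Total size 677 kg; any packing needs at least ⌈677/150⌉ = 5 trucks.
So 5 is already optimal.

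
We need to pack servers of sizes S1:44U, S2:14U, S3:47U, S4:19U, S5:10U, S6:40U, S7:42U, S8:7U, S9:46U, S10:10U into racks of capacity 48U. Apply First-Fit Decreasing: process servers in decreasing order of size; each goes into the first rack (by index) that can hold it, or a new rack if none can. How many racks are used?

7

Sorted descending: 47, 46, 44, 42, 40, 19, 14, 10, 10, 7.
Put 47U in rack 1; 1U remain.
Put 46U in rack 2; 2U remain.
Put 44U in rack 3; 4U remain.
Put 42U in rack 4; 6U remain.
Put 40U in rack 5; 8U remain.
Put 19U in rack 6; 29U remain.
Put 14U in rack 6; 15U remain.
Put 10U in rack 6; 5U remain.
Put 10U in rack 7; 38U remain.
Put 7U in rack 5; 1U remain.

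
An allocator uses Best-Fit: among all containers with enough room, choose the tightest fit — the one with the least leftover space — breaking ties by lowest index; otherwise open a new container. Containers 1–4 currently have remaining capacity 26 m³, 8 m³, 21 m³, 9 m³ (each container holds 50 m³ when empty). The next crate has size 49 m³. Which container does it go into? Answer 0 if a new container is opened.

0

No container has ≥ 49 m³ free, so a new container is opened.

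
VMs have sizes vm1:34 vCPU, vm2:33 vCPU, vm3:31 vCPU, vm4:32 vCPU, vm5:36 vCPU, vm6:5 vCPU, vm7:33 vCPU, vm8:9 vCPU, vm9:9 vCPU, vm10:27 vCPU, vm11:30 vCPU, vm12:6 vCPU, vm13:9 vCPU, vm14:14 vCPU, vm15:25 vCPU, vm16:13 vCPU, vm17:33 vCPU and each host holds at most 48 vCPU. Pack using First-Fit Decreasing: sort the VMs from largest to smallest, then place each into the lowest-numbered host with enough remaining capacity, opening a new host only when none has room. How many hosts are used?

10 hosts

Sorted descending: 36, 34, 33, 33, 33, 32, 31, 30, 27, 25, 14, 13, 9, 9, 9, 6, 5.
host 1: place 36 vCPU, 12 vCPU left
host 2: place 34 vCPU, 14 vCPU left
host 3: place 33 vCPU, 15 vCPU left
host 4: place 33 vCPU, 15 vCPU left
host 5: place 33 vCPU, 15 vCPU left
host 6: place 32 vCPU, 16 vCPU left
host 7: place 31 vCPU, 17 vCPU left
host 8: place 30 vCPU, 18 vCPU left
host 9: place 27 vCPU, 21 vCPU left
host 10: place 25 vCPU, 23 vCPU left
host 2: place 14 vCPU, 0 vCPU left
host 3: place 13 vCPU, 2 vCPU left
host 1: place 9 vCPU, 3 vCPU left
host 4: place 9 vCPU, 6 vCPU left
host 5: place 9 vCPU, 6 vCPU left
host 4: place 6 vCPU, 0 vCPU left
host 5: place 5 vCPU, 1 vCPU left
Final hosts: [36,9] [34,14] [33,13] [33,9,6] [33,9,5] [32] [31] [30] [27] [25].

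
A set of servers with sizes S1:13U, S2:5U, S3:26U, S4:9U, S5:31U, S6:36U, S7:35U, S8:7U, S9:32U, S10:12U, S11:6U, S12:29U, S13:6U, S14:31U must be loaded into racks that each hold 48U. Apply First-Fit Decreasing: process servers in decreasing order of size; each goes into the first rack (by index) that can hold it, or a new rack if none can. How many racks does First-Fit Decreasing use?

7 racks

Sorted descending: 36, 35, 32, 31, 31, 29, 26, 13, 12, 9, 7, 6, 6, 5.
Put 36U in rack 1; 12U remain.
Put 35U in rack 2; 13U remain.
Put 32U in rack 3; 16U remain.
Put 31U in rack 4; 17U remain.
Put 31U in rack 5; 17U remain.
Put 29U in rack 6; 19U remain.
Put 26U in rack 7; 22U remain.
Put 13U in rack 2; 0U remain.
Put 12U in rack 1; 0U remain.
Put 9U in rack 3; 7U remain.
Put 7U in rack 3; 0U remain.
Put 6U in rack 4; 11U remain.
Put 6U in rack 4; 5U remain.
Put 5U in rack 4; 0U remain.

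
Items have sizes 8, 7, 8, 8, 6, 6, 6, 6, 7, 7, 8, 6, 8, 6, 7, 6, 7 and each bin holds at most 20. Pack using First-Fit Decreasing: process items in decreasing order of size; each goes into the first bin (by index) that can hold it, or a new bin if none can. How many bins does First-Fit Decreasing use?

7

Sorted descending: 8, 8, 8, 8, 8, 7, 7, 7, 7, 7, 6, 6, 6, 6, 6, 6, 6.
bin 1: place 8, 12 left
bin 1: place 8, 4 left
bin 2: place 8, 12 left
bin 2: place 8, 4 left
bin 3: place 8, 12 left
bin 3: place 7, 5 left
bin 4: place 7, 13 left
bin 4: place 7, 6 left
bin 5: place 7, 13 left
bin 5: place 7, 6 left
bin 4: place 6, 0 left
bin 5: place 6, 0 left
bin 6: place 6, 14 left
bin 6: place 6, 8 left
bin 6: place 6, 2 left
bin 7: place 6, 14 left
bin 7: place 6, 8 left
Final bins: [8,8] [8,8] [8,7] [7,7,6] [7,7,6] [6,6,6] [6,6].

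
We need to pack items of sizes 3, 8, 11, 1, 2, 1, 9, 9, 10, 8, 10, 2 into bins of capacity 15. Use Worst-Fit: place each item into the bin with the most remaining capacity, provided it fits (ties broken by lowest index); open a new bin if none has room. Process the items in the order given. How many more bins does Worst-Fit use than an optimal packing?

0

Worst-Fit: [3,8,1,1] [11,2] [9] [9] [10] [8,2] [10] → 7 bins.
7 items exceed 7.5 (half the capacity), and no two of those can share a bin, so at least 7 bins are needed.
So 7 is already optimal.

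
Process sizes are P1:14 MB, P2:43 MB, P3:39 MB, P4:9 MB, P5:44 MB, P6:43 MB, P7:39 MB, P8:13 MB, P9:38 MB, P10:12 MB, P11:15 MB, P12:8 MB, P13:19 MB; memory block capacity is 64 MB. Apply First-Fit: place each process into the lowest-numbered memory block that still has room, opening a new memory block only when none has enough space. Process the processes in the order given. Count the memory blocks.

P1 (14 MB) → memory block 1 (remaining 50 MB)
P2 (43 MB) → memory block 1 (remaining 7 MB)
P3 (39 MB) → memory block 2 (remaining 25 MB)
P4 (9 MB) → memory block 2 (remaining 16 MB)
P5 (44 MB) → memory block 3 (remaining 20 MB)
P6 (43 MB) → memory block 4 (remaining 21 MB)
P7 (39 MB) → memory block 5 (remaining 25 MB)
P8 (13 MB) → memory block 2 (remaining 3 MB)
P9 (38 MB) → memory block 6 (remaining 26 MB)
P10 (12 MB) → memory block 3 (remaining 8 MB)
P11 (15 MB) → memory block 4 (remaining 6 MB)
P12 (8 MB) → memory block 3 (remaining 0 MB)
P13 (19 MB) → memory block 5 (remaining 6 MB)

6 memory blocks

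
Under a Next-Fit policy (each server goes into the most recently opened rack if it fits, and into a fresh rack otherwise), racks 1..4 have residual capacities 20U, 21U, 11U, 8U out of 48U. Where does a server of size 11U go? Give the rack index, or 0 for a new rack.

Next-Fit only looks at rack 4, which has 8U free.
11U does not fit, so a new rack is opened.

0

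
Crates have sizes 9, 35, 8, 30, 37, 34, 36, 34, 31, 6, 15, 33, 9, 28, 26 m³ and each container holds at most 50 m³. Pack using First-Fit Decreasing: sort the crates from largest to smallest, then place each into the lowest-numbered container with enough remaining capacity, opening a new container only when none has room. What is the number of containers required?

10

Sorted descending: 37, 36, 35, 34, 34, 33, 31, 30, 28, 26, 15, 9, 9, 8, 6.
Put 37 m³ in container 1; 13 m³ remain.
Put 36 m³ in container 2; 14 m³ remain.
Put 35 m³ in container 3; 15 m³ remain.
Put 34 m³ in container 4; 16 m³ remain.
Put 34 m³ in container 5; 16 m³ remain.
Put 33 m³ in container 6; 17 m³ remain.
Put 31 m³ in container 7; 19 m³ remain.
Put 30 m³ in container 8; 20 m³ remain.
Put 28 m³ in container 9; 22 m³ remain.
Put 26 m³ in container 10; 24 m³ remain.
Put 15 m³ in container 3; 0 m³ remain.
Put 9 m³ in container 1; 4 m³ remain.
Put 9 m³ in container 2; 5 m³ remain.
Put 8 m³ in container 4; 8 m³ remain.
Put 6 m³ in container 4; 2 m³ remain.
Final containers: [37,9] [36,9] [35,15] [34,8,6] [34] [33] [31] [30] [28] [26].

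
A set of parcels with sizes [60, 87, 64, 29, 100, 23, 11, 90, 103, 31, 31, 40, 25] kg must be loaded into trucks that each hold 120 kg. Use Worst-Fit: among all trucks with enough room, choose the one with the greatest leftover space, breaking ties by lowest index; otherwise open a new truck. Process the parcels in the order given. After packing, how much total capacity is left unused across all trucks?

146

truck 1: place 60 kg, 60 kg left
truck 2: place 87 kg, 33 kg left
truck 3: place 64 kg, 56 kg left
truck 1: place 29 kg, 31 kg left
truck 4: place 100 kg, 20 kg left
truck 3: place 23 kg, 33 kg left
truck 2: place 11 kg, 22 kg left
truck 5: place 90 kg, 30 kg left
truck 6: place 103 kg, 17 kg left
truck 3: place 31 kg, 2 kg left
truck 1: place 31 kg, 0 kg left
truck 7: place 40 kg, 80 kg left
truck 7: place 25 kg, 55 kg left
7 trucks × 120 kg = 840 kg; used 694 kg; unused 146 kg.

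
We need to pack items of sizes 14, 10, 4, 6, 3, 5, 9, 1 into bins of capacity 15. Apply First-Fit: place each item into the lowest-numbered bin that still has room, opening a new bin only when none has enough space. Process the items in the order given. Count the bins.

bin 1: place 14, 1 left
bin 2: place 10, 5 left
bin 2: place 4, 1 left
bin 3: place 6, 9 left
bin 3: place 3, 6 left
bin 3: place 5, 1 left
bin 4: place 9, 6 left
bin 1: place 1, 0 left

4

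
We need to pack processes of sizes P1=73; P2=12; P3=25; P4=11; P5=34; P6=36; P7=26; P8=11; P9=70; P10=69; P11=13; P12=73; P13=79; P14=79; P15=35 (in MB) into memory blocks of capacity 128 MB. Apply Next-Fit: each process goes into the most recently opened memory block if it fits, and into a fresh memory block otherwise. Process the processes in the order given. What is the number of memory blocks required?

7 memory blocks

P1 (73 MB) → memory block 1 (remaining 55 MB)
P2 (12 MB) → memory block 1 (remaining 43 MB)
P3 (25 MB) → memory block 1 (remaining 18 MB)
P4 (11 MB) → memory block 1 (remaining 7 MB)
P5 (34 MB) → memory block 2 (remaining 94 MB)
P6 (36 MB) → memory block 2 (remaining 58 MB)
P7 (26 MB) → memory block 2 (remaining 32 MB)
P8 (11 MB) → memory block 2 (remaining 21 MB)
P9 (70 MB) → memory block 3 (remaining 58 MB)
P10 (69 MB) → memory block 4 (remaining 59 MB)
P11 (13 MB) → memory block 4 (remaining 46 MB)
P12 (73 MB) → memory block 5 (remaining 55 MB)
P13 (79 MB) → memory block 6 (remaining 49 MB)
P14 (79 MB) → memory block 7 (remaining 49 MB)
P15 (35 MB) → memory block 7 (remaining 14 MB)
Final memory blocks: [73,12,25,11] [34,36,26,11] [70] [69,13] [73] [79] [79,35].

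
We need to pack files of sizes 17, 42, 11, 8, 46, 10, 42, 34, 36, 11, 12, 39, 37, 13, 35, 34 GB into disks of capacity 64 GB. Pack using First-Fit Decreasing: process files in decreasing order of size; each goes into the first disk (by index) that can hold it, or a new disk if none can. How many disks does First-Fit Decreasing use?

9 disks

Sorted descending: 46, 42, 42, 39, 37, 36, 35, 34, 34, 17, 13, 12, 11, 11, 10, 8.
disk 1: place 46 GB, 18 GB left
disk 2: place 42 GB, 22 GB left
disk 3: place 42 GB, 22 GB left
disk 4: place 39 GB, 25 GB left
disk 5: place 37 GB, 27 GB left
disk 6: place 36 GB, 28 GB left
disk 7: place 35 GB, 29 GB left
disk 8: place 34 GB, 30 GB left
disk 9: place 34 GB, 30 GB left
disk 1: place 17 GB, 1 GB left
disk 2: place 13 GB, 9 GB left
disk 3: place 12 GB, 10 GB left
disk 4: place 11 GB, 14 GB left
disk 4: place 11 GB, 3 GB left
disk 3: place 10 GB, 0 GB left
disk 2: place 8 GB, 1 GB left
Final disks: [46,17] [42,13,8] [42,12,10] [39,11,11] [37] [36] [35] [34] [34].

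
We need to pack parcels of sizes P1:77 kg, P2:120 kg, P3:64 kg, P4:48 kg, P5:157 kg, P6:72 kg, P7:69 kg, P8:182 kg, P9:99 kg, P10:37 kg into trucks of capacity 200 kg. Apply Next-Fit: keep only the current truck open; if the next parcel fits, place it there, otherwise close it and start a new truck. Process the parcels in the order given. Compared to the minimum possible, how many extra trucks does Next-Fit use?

Next-Fit: [77,120] [64,48] [157] [72,69] [182] [99,37] → 6 trucks.
Total size 925 kg; any packing needs at least ⌈925/200⌉ = 5 trucks.
An optimal packing achieves that bound: [182] [157,37] [120,77] [99,72] [69,64,48] → 5 trucks.
Excess: 6 − 5 = 1.

1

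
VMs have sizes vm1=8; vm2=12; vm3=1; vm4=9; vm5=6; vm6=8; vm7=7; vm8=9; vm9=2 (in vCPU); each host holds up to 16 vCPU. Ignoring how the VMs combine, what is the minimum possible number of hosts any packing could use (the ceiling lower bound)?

4

Total size = 8 + 12 + 1 + 9 + 6 + 8 + 7 + 9 + 2 = 62 vCPU.
⌈62 / 16⌉ = 4.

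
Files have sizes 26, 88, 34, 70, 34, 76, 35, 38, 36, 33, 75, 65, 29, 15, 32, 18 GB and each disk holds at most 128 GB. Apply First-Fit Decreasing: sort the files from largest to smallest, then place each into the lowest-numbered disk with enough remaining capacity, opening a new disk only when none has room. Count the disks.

Sorted descending: 88, 76, 75, 70, 65, 38, 36, 35, 34, 34, 33, 32, 29, 26, 18, 15.
88 GB → disk 1 (remaining 40 GB)
76 GB → disk 2 (remaining 52 GB)
75 GB → disk 3 (remaining 53 GB)
70 GB → disk 4 (remaining 58 GB)
65 GB → disk 5 (remaining 63 GB)
38 GB → disk 1 (remaining 2 GB)
36 GB → disk 2 (remaining 16 GB)
35 GB → disk 3 (remaining 18 GB)
34 GB → disk 4 (remaining 24 GB)
34 GB → disk 5 (remaining 29 GB)
33 GB → disk 6 (remaining 95 GB)
32 GB → disk 6 (remaining 63 GB)
29 GB → disk 5 (remaining 0 GB)
26 GB → disk 6 (remaining 37 GB)
18 GB → disk 3 (remaining 0 GB)
15 GB → disk 2 (remaining 1 GB)
Final disks: [88,38] [76,36,15] [75,35,18] [70,34] [65,34,29] [33,32,26].

6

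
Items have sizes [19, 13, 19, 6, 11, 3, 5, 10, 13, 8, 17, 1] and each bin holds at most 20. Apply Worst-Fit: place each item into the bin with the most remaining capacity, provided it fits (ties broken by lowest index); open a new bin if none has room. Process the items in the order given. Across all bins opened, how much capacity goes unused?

15

Put 19 in bin 1; 1 remain.
Put 13 in bin 2; 7 remain.
Put 19 in bin 3; 1 remain.
Put 6 in bin 2; 1 remain.
Put 11 in bin 4; 9 remain.
Put 3 in bin 4; 6 remain.
Put 5 in bin 4; 1 remain.
Put 10 in bin 5; 10 remain.
Put 13 in bin 6; 7 remain.
Put 8 in bin 5; 2 remain.
Put 17 in bin 7; 3 remain.
Put 1 in bin 6; 6 remain.
7 bins × 20 = 140; used 125; unused 15.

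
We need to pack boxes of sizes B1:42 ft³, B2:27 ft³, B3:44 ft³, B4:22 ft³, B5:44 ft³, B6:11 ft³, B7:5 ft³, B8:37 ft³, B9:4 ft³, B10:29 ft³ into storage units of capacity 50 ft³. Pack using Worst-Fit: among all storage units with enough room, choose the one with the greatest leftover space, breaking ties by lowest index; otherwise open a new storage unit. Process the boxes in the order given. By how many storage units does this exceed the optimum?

0

Worst-Fit: [42] [27,22] [44] [44] [11,5,4,29] [37] → 6 storage units.
Total size 265 ft³; any packing needs at least ⌈265/50⌉ = 6 storage units.
So 6 is already optimal.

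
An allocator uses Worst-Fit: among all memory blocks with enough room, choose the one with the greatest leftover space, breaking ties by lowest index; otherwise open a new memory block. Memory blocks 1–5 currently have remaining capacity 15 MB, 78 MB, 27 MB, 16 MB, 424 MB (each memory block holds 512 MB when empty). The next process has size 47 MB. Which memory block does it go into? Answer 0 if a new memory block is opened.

5

Memory blocks with room: memory block 2 (78 MB), memory block 5 (424 MB).
Most room is memory block 5 with 424 MB free.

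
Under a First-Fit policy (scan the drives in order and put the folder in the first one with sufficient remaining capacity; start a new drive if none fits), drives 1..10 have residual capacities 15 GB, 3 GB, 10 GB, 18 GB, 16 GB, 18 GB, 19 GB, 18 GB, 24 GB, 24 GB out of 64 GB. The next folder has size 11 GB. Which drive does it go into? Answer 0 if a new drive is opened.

Drives with room: drive 1 (15 GB), drive 4 (18 GB), drive 5 (16 GB), drive 6 (18 GB), drive 7 (19 GB), drive 8 (18 GB), drive 9 (24 GB), drive 10 (24 GB).
The first with room is drive 1.

1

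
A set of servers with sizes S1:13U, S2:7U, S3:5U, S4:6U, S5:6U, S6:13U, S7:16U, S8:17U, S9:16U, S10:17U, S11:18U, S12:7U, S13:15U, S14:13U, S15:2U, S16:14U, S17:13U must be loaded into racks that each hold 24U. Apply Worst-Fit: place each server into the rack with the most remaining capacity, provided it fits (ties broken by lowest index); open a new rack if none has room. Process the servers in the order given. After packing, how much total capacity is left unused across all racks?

S1 (13U) → rack 1 (remaining 11U)
S2 (7U) → rack 1 (remaining 4U)
S3 (5U) → rack 2 (remaining 19U)
S4 (6U) → rack 2 (remaining 13U)
S5 (6U) → rack 2 (remaining 7U)
S6 (13U) → rack 3 (remaining 11U)
S7 (16U) → rack 4 (remaining 8U)
S8 (17U) → rack 5 (remaining 7U)
S9 (16U) → rack 6 (remaining 8U)
S10 (17U) → rack 7 (remaining 7U)
S11 (18U) → rack 8 (remaining 6U)
S12 (7U) → rack 3 (remaining 4U)
S13 (15U) → rack 9 (remaining 9U)
S14 (13U) → rack 10 (remaining 11U)
S15 (2U) → rack 10 (remaining 9U)
S16 (14U) → rack 11 (remaining 10U)
S17 (13U) → rack 12 (remaining 11U)
12 racks × 24U = 288U; used 198U; unused 90U.

90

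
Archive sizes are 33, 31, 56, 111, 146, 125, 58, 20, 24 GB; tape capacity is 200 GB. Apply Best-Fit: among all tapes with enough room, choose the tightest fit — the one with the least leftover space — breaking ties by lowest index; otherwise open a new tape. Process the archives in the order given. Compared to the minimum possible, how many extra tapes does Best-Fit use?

0

Best-Fit: [33,31,56] [111] [146,20,24] [125,58] → 4 tapes.
Total size 604 GB; any packing needs at least ⌈604/200⌉ = 4 tapes.
So 4 is already optimal.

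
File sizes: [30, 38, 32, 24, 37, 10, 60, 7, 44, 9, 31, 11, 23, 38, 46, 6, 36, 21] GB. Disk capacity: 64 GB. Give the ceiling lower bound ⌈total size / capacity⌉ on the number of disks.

8

Total size = 30 + 38 + 32 + 24 + 37 + 10 + 60 + 7 + 44 + 9 + 31 + 11 + 23 + 38 + 46 + 6 + 36 + 21 = 503 GB.
⌈503 / 64⌉ = 8.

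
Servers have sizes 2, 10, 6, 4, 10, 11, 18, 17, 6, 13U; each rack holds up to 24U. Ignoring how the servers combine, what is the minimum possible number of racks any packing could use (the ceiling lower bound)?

Total size = 2 + 10 + 6 + 4 + 10 + 11 + 18 + 17 + 6 + 13 = 97U.
⌈97 / 24⌉ = 5.

5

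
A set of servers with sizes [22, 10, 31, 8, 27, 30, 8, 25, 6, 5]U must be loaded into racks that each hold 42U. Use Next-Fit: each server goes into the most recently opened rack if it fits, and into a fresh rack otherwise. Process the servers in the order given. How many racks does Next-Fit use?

5 racks

22U → rack 1 (remaining 20U)
10U → rack 1 (remaining 10U)
31U → rack 2 (remaining 11U)
8U → rack 2 (remaining 3U)
27U → rack 3 (remaining 15U)
30U → rack 4 (remaining 12U)
8U → rack 4 (remaining 4U)
25U → rack 5 (remaining 17U)
6U → rack 5 (remaining 11U)
5U → rack 5 (remaining 6U)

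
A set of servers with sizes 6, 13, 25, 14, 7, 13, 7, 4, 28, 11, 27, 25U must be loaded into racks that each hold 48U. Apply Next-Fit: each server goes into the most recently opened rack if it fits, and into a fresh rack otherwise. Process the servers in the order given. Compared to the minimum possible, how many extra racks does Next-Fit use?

1

Next-Fit: [6,13,25] [14,7,13,7,4] [28,11] [27] [25] → 5 racks.
Total size 180U; any packing needs at least ⌈180/48⌉ = 4 racks.
An optimal packing achieves that bound: [28,14,6] [27,13,7] [25,13,7] [25,11,4] → 4 racks.
Excess: 5 − 4 = 1.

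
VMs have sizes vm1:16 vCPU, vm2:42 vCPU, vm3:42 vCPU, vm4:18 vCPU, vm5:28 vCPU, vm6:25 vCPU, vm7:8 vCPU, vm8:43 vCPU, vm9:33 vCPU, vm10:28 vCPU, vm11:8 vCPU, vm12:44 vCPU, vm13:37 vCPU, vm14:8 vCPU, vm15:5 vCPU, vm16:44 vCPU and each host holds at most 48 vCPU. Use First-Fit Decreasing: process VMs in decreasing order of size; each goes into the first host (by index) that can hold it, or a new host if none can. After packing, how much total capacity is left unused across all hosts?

51

Sorted descending: 44, 44, 43, 42, 42, 37, 33, 28, 28, 25, 18, 16, 8, 8, 8, 5.
host 1: place 44 vCPU, 4 vCPU left
host 2: place 44 vCPU, 4 vCPU left
host 3: place 43 vCPU, 5 vCPU left
host 4: place 42 vCPU, 6 vCPU left
host 5: place 42 vCPU, 6 vCPU left
host 6: place 37 vCPU, 11 vCPU left
host 7: place 33 vCPU, 15 vCPU left
host 8: place 28 vCPU, 20 vCPU left
host 9: place 28 vCPU, 20 vCPU left
host 10: place 25 vCPU, 23 vCPU left
host 8: place 18 vCPU, 2 vCPU left
host 9: place 16 vCPU, 4 vCPU left
host 6: place 8 vCPU, 3 vCPU left
host 7: place 8 vCPU, 7 vCPU left
host 10: place 8 vCPU, 15 vCPU left
host 3: place 5 vCPU, 0 vCPU left
10 hosts × 48 vCPU = 480 vCPU; used 429 vCPU; unused 51 vCPU.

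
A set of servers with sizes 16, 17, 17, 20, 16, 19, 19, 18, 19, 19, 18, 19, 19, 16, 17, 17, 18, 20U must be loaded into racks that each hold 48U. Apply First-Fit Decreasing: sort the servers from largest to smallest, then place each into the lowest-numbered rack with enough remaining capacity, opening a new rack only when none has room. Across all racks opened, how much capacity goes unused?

Sorted descending: 20, 20, 19, 19, 19, 19, 19, 19, 18, 18, 18, 17, 17, 17, 17, 16, 16, 16.
Put 20U in rack 1; 28U remain.
Put 20U in rack 1; 8U remain.
Put 19U in rack 2; 29U remain.
Put 19U in rack 2; 10U remain.
Put 19U in rack 3; 29U remain.
Put 19U in rack 3; 10U remain.
Put 19U in rack 4; 29U remain.
Put 19U in rack 4; 10U remain.
Put 18U in rack 5; 30U remain.
Put 18U in rack 5; 12U remain.
Put 18U in rack 6; 30U remain.
Put 17U in rack 6; 13U remain.
Put 17U in rack 7; 31U remain.
Put 17U in rack 7; 14U remain.
Put 17U in rack 8; 31U remain.
Put 16U in rack 8; 15U remain.
Put 16U in rack 9; 32U remain.
Put 16U in rack 9; 16U remain.
9 racks × 48U = 432U; used 324U; unused 108U.

108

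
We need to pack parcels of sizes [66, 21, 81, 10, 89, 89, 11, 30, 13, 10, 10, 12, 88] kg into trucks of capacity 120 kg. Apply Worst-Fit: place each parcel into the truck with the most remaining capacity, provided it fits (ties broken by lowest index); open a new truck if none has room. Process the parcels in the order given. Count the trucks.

5 trucks

truck 1: place 66 kg, 54 kg left
truck 1: place 21 kg, 33 kg left
truck 2: place 81 kg, 39 kg left
truck 2: place 10 kg, 29 kg left
truck 3: place 89 kg, 31 kg left
truck 4: place 89 kg, 31 kg left
truck 1: place 11 kg, 22 kg left
truck 3: place 30 kg, 1 kg left
truck 4: place 13 kg, 18 kg left
truck 2: place 10 kg, 19 kg left
truck 1: place 10 kg, 12 kg left
truck 2: place 12 kg, 7 kg left
truck 5: place 88 kg, 32 kg left
Final trucks: [66,21,11,10] [81,10,10,12] [89,30] [89,13] [88].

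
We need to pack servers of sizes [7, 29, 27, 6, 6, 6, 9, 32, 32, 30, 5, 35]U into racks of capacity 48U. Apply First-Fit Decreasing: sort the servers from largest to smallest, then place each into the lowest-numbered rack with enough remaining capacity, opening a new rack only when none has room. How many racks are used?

6 racks

Sorted descending: 35, 32, 32, 30, 29, 27, 9, 7, 6, 6, 6, 5.
Put 35U in rack 1; 13U remain.
Put 32U in rack 2; 16U remain.
Put 32U in rack 3; 16U remain.
Put 30U in rack 4; 18U remain.
Put 29U in rack 5; 19U remain.
Put 27U in rack 6; 21U remain.
Put 9U in rack 1; 4U remain.
Put 7U in rack 2; 9U remain.
Put 6U in rack 2; 3U remain.
Put 6U in rack 3; 10U remain.
Put 6U in rack 3; 4U remain.
Put 5U in rack 4; 13U remain.
Final racks: [35,9] [32,7,6] [32,6,6] [30,5] [29] [27].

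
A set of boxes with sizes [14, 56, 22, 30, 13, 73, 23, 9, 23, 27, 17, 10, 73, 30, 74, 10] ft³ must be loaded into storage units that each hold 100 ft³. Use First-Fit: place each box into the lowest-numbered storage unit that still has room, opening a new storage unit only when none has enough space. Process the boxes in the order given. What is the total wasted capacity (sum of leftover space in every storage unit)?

storage unit 1: place 14 ft³, 86 ft³ left
storage unit 1: place 56 ft³, 30 ft³ left
storage unit 1: place 22 ft³, 8 ft³ left
storage unit 2: place 30 ft³, 70 ft³ left
storage unit 2: place 13 ft³, 57 ft³ left
storage unit 3: place 73 ft³, 27 ft³ left
storage unit 2: place 23 ft³, 34 ft³ left
storage unit 2: place 9 ft³, 25 ft³ left
storage unit 2: place 23 ft³, 2 ft³ left
storage unit 3: place 27 ft³, 0 ft³ left
storage unit 4: place 17 ft³, 83 ft³ left
storage unit 4: place 10 ft³, 73 ft³ left
storage unit 4: place 73 ft³, 0 ft³ left
storage unit 5: place 30 ft³, 70 ft³ left
storage unit 6: place 74 ft³, 26 ft³ left
storage unit 5: place 10 ft³, 60 ft³ left
6 storage units × 100 ft³ = 600 ft³; used 504 ft³; unused 96 ft³.

96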